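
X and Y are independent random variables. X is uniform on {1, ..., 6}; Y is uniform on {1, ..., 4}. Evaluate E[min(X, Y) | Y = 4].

Outcomes with Y = 4: (1,4), (2,4), (3,4), (4,4), (5,4), (6,4), each with probability 1/24.
E[min(X, Y) | Y = 4] = (1 + 2 + 3 + 4 + 4 + 4) / 6 = 3.

3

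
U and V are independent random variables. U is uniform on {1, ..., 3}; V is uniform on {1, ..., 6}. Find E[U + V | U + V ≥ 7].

23/3

Outcomes with U + V ≥ 7: (1,6), (2,5), (2,6), (3,4), (3,5), (3,6), each with probability 1/18.
E[U + V | U + V ≥ 7] = (7 + 7 + 8 + 7 + 8 + 9) / 6 = 23/3.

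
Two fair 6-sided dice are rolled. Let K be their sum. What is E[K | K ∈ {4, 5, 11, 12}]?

33/5

P(K ∈ {4, 5, 11, 12}) = 5/18.
Σ over the event: 4·1/12 + 5·1/9 + 11·1/18 + 12·1/36 = 11/6.
E[K | K ∈ {4, 5, 11, 12}] = (11/6) / (5/18) = 33/5.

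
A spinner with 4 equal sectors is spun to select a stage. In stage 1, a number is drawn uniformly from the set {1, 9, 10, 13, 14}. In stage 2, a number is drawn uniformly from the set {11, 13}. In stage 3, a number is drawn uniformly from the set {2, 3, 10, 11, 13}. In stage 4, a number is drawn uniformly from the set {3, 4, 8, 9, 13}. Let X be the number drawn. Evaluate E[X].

E[X | stage 1] = (1+9+10+13+14)/5 = 47/5.
E[X | stage 2] = (11+13)/2 = 12.
E[X | stage 3] = (2+3+10+11+13)/5 = 39/5.
E[X | stage 4] = (3+4+8+9+13)/5 = 37/5.
E[X] = (1/4)·(47/5) + (1/4)·(12) + (1/4)·(39/5) + (1/4)·(37/5) = 183/20.

183/20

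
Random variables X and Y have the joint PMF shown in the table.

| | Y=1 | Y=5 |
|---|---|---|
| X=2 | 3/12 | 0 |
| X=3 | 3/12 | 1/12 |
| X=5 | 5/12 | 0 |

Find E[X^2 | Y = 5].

P(Y = 5) = 1/12.
Σ X^2·P over the event = 9·(1/12) = 3/4.
E[X^2 | Y = 5] = (3/4) / (1/12) = 9.

9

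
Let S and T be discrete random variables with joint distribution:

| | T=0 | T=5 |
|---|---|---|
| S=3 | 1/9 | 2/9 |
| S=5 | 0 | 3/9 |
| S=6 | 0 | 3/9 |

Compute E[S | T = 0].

P(T = 0) = 1/9.
Summing S·P(S=x,T=y) over the conditioning event gives 1/3.
E[S | T = 0] = (1/3) / (1/9) = 3.

3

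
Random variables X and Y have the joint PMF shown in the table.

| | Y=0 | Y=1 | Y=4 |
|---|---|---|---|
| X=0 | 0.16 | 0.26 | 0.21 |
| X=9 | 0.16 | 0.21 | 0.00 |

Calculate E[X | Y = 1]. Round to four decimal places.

4.0213

P(Y = 1) = 0.47.
Σ X·P over the event = 0·(0.26) + 9·(0.21) = 1.89.
E[X | Y = 1] = (1.89) / (0.47) = 4.0213.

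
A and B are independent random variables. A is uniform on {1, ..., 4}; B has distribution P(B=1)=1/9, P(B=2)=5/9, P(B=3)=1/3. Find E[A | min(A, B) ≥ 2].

P(min(A, B) ≥ 2) = 2/3.
Summing A·P(x,y) over outcomes with min(A, B) ≥ 2 gives 2.
E[A | min(A, B) ≥ 2] = (2) / (2/3) = 3.

3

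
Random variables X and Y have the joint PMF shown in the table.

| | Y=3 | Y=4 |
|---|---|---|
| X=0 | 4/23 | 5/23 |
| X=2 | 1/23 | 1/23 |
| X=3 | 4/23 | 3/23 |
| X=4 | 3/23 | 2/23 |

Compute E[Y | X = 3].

P(X = 3) = 7/23.
Σ Y·P over the event = 3·(4/23) + 4·(3/23) = 24/23.
E[Y | X = 3] = (24/23) / (7/23) = 24/7.

24/7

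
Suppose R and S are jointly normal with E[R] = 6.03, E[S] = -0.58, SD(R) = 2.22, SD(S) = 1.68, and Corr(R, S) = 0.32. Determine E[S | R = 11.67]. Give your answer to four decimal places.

0.7858

For a bivariate normal, E[S | R=x] = μ_S + ρ·(σ_S/σ_R)·(x − μ_R).
E[S | R=11.67] = -0.58 + (0.32)·(1.68/2.22)·(11.67 − (6.03)) = -0.58 + (0.24216)·(5.64) = 0.7858.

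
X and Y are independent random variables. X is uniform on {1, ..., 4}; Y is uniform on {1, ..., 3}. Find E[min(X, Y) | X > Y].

Outcomes with X > Y: (2,1), (3,1), (3,2), (4,1), (4,2), (4,3), each with probability 1/12.
E[min(X, Y) | X > Y] = (1 + 1 + 2 + 1 + 2 + 3) / 6 = 5/3.

5/3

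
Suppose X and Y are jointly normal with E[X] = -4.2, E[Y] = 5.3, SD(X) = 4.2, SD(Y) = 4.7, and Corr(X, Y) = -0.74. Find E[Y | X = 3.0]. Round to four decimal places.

-0.6623

For a bivariate normal, E[Y | X=x] = μ_Y + ρ·(σ_Y/σ_X)·(x − μ_X).
E[Y | X=3.0] = 5.3 + (-0.74)·(4.7/4.2)·(3.0 − (-4.2)) = 5.3 + (-0.8281)·(7.2) = -0.6623.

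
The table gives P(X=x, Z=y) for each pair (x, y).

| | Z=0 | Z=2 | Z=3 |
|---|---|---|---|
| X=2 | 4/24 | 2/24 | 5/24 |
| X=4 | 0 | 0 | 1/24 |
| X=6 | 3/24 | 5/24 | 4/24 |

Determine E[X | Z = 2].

34/7

P(Z = 2) = 7/24.
Σ X·P over the event = 2·(2/24) + 6·(5/24) = 17/12.
E[X | Z = 2] = (17/12) / (7/24) = 34/7.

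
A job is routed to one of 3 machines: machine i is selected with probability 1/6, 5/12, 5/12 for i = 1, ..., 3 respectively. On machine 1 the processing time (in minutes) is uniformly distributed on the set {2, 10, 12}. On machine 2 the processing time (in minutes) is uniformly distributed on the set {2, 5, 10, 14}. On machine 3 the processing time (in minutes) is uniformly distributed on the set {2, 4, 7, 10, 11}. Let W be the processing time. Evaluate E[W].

E[W | machine 1] = (2+10+12)/3 = 8.
E[W | machine 2] = (2+5+10+14)/4 = 31/4.
E[W | machine 3] = (2+4+7+10+11)/5 = 34/5.
By the law of total expectation,
E[W] = (1/6)·(8) + (5/12)·(31/4) + (5/12)·(34/5) = 355/48.

355/48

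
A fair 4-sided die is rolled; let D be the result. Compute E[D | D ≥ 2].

Given D ≥ 2, D is equally likely to be any of {2, 3, 4}.
E[D | D ≥ 2] = (2 + 3 + 4) / 3 = 3.

3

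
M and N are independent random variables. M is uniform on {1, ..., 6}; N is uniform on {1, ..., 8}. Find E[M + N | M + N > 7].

272/27

P(M + N > 7) = 9/16.
Summing (M+N)·P(x,y) over outcomes with M + N > 7 gives 17/3.
E[M + N | M + N > 7] = (17/3) / (9/16) = 272/27.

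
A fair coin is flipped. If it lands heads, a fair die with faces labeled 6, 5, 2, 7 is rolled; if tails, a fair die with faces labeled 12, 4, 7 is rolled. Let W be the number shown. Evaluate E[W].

19/3

E[W | heads] = (6+5+2+7)/4 = 5.
E[W | tails] = (12+4+7)/3 = 23/3.
By the law of total expectation,
E[W] = (1/2)·(5) + (1/2)·(23/3) = 19/3.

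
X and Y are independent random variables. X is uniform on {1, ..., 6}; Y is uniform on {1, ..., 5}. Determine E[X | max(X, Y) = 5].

Outcomes with max(X, Y) = 5: (1,5), (2,5), (3,5), (4,5), (5,1), (5,2), (5,3), (5,4), (5,5), each with probability 1/30.
E[X | max(X, Y) = 5] = (1 + 2 + 3 + 4 + 5 + 5 + 5 + 5 + 5) / 9 = 35/9.

35/9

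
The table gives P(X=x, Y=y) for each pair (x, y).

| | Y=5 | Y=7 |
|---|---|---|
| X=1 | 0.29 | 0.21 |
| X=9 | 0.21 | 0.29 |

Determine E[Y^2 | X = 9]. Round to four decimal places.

38.9200

P(X = 9) = 0.50.
Σ Y^2·P over the event = 25·(0.21) + 49·(0.29) = 19.46.
E[Y^2 | X = 9] = (19.46) / (0.50) = 38.9200.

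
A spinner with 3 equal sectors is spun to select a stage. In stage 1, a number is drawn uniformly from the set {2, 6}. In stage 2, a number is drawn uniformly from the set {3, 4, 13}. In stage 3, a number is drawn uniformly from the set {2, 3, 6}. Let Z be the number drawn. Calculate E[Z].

E[Z | stage 1] = (2+6)/2 = 4.
E[Z | stage 2] = (3+4+13)/3 = 20/3.
E[Z | stage 3] = (2+3+6)/3 = 11/3.
E[Z] = (1/3)·(4) + (1/3)·(20/3) + (1/3)·(11/3) = 43/9.

43/9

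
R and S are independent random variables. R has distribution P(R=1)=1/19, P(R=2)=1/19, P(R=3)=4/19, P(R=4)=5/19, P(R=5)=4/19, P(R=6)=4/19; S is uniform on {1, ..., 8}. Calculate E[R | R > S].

143/30

P(R > S) = 15/38.
Summing R·P(x,y) over outcomes with R > S gives 143/76.
E[R | R > S] = (143/76) / (15/38) = 143/30.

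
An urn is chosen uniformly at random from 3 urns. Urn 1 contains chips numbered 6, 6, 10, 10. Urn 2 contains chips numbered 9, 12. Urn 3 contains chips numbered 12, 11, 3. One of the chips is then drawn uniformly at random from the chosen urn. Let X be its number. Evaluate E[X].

E[X | urn 1] = (6+6+10+10)/4 = 8.
E[X | urn 2] = (9+12)/2 = 21/2.
E[X | urn 3] = (12+11+3)/3 = 26/3.
E[X] = (1/3)·(8) + (1/3)·(21/2) + (1/3)·(26/3) = 163/18.

163/18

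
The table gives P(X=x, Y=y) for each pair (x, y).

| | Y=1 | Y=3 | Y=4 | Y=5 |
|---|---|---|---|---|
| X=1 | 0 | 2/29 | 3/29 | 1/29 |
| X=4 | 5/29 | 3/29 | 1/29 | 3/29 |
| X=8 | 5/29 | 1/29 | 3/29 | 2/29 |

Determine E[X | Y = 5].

29/6

P(Y = 5) = 6/29.
Σ X·P over the event = 1·(1/29) + 4·(3/29) + 8·(2/29) = 1.
E[X | Y = 5] = (1) / (6/29) = 29/6.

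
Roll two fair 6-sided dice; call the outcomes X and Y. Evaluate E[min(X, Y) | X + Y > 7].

P(X + Y > 7) = 5/12.
Summing min(X,Y)·P(x,y) over outcomes with X + Y > 7 gives 19/12.
E[min(X, Y) | X + Y > 7] = (19/12) / (5/12) = 19/5.

19/5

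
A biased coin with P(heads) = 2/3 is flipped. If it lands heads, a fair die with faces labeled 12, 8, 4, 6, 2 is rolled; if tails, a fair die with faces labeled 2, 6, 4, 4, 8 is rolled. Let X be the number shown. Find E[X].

88/15

E[X | heads] = (12+8+4+6+2)/5 = 32/5.
E[X | tails] = (2+6+4+4+8)/5 = 24/5.
E[X] = (2/3)·(32/5) + (1/3)·(24/5) = 88/15.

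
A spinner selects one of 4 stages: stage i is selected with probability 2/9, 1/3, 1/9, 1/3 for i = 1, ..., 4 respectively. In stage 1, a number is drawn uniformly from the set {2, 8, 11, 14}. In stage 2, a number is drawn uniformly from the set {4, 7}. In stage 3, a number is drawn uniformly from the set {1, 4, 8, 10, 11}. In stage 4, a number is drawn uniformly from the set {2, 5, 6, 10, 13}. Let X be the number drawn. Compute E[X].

104/15

E[X | stage 1] = (2+8+11+14)/4 = 35/4.
E[X | stage 2] = (4+7)/2 = 11/2.
E[X | stage 3] = (1+4+8+10+11)/5 = 34/5.
E[X | stage 4] = (2+5+6+10+13)/5 = 36/5.
By the law of total expectation,
E[X] = (2/9)·(35/4) + (1/3)·(11/2) + (1/9)·(34/5) + (1/3)·(36/5) = 104/15.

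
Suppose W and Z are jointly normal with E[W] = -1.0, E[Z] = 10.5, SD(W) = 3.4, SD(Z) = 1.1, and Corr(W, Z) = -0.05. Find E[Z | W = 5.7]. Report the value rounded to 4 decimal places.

E[Z | W=x] = μ_Z + ρ(σ_Z/σ_W)(x − μ_W) for jointly normal variables.
E[Z | W=5.7] = 10.5 + (-0.05)·(1.1/3.4)·(5.7 − (-1.0)) = 10.5 + (-0.016176)·(6.7) = 10.3916.

10.3916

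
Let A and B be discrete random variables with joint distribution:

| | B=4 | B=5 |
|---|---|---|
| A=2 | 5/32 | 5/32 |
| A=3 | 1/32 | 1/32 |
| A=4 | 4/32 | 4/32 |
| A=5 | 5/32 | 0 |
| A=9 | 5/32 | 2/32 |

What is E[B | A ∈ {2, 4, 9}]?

111/25

P(A ∈ {2, 4, 9}) = 25/32.
Σ B·P over the event = 4·(5/32) + 5·(5/32) + 4·(4/32) + 5·(4/32) + 4·(5/32) + 5·(2/32) = 111/32.
E[B | A ∈ {2, 4, 9}] = (111/32) / (25/32) = 111/25.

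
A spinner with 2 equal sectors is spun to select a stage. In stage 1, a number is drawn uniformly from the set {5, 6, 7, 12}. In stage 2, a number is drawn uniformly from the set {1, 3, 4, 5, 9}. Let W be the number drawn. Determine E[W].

119/20

E[W | stage 1] = (5+6+7+12)/4 = 15/2.
E[W | stage 2] = (1+3+4+5+9)/5 = 22/5.
E[W] = (1/2)·(15/2) + (1/2)·(22/5) = 119/20.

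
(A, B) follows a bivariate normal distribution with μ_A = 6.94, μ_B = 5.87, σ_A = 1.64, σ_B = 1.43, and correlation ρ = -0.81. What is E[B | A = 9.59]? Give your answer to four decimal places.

The regression of B on A has slope ρ·σ_B/σ_A and passes through (μ_A, μ_B).
E[B | A=9.59] = 5.87 + (-0.81)·(1.43/1.64)·(9.59 − (6.94)) = 5.87 + (-0.70628)·(2.65) = 3.9984.

3.9984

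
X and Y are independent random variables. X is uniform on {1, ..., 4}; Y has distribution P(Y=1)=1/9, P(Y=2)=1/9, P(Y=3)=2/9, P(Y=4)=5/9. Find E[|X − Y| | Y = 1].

3/2

P(Y = 1) = 1/9.
Summing |X−Y|·P(x,y) over outcomes with Y = 1 gives 1/6.
E[|X − Y| | Y = 1] = (1/6) / (1/9) = 3/2.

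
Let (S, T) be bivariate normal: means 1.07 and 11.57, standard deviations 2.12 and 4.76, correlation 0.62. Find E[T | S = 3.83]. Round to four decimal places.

15.4121

For a bivariate normal, E[T | S=x] = μ_T + ρ·(σ_T/σ_S)·(x − μ_S).
E[T | S=3.83] = 11.57 + (0.62)·(4.76/2.12)·(3.83 − (1.07)) = 11.57 + (1.39208)·(2.76) = 15.4121.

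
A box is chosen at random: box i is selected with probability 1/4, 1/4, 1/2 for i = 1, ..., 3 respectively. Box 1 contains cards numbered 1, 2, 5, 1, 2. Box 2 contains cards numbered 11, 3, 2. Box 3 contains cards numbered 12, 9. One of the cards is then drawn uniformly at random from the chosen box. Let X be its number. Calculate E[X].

107/15

E[X | box 1] = (1+2+5+1+2)/5 = 11/5.
E[X | box 2] = (11+3+2)/3 = 16/3.
E[X | box 3] = (12+9)/2 = 21/2.
E[X] = (1/4)·(11/5) + (1/4)·(16/3) + (1/2)·(21/2) = 107/15.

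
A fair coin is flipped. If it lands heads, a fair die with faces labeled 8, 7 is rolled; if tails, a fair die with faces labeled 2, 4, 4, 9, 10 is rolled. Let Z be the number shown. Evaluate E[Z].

133/20

E[Z | heads] = (8+7)/2 = 15/2.
E[Z | tails] = (2+4+4+9+10)/5 = 29/5.
By the law of total expectation,
E[Z] = (1/2)·(15/2) + (1/2)·(29/5) = 133/20.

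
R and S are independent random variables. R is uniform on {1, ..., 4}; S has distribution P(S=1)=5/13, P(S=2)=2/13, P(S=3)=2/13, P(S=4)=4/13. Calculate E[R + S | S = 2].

P(S = 2) = 2/13.
Summing (R+S)·P(x,y) over outcomes with S = 2 gives 9/13.
E[R + S | S = 2] = (9/13) / (2/13) = 9/2.

9/2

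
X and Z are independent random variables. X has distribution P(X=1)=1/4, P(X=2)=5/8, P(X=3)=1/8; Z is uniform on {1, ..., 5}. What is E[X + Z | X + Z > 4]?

P(X + Z > 4) = 23/40.
Summing (X+Z)·P(x,y) over outcomes with X + Z > 4 gives 69/20.
E[X + Z | X + Z > 4] = (69/20) / (23/40) = 6.

6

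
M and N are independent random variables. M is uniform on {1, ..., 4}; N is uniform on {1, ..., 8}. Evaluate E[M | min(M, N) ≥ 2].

P(min(M, N) ≥ 2) = 21/32.
Summing M·P(x,y) over outcomes with min(M, N) ≥ 2 gives 63/32.
E[M | min(M, N) ≥ 2] = (63/32) / (21/32) = 3.

3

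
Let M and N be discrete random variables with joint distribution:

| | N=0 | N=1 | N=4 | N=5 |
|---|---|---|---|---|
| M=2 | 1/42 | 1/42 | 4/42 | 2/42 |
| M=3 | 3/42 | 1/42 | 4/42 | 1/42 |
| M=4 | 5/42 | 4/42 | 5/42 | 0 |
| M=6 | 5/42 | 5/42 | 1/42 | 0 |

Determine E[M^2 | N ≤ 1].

P(N ≤ 1) = 25/42.
Σ M^2·P over the event = 4·(1/42) + 4·(1/42) + 9·(3/42) + 9·(1/42) + 16·(5/42) + 16·(4/42) + 36·(5/42) + 36·(5/42) = 274/21.
E[M^2 | N ≤ 1] = (274/21) / (25/42) = 548/25.

548/25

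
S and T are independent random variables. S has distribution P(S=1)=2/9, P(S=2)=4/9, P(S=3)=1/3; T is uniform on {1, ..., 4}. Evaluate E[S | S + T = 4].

P(S + T = 4) = 1/4.
Summing S·P(x,y) over outcomes with S + T = 4 gives 19/36.
E[S | S + T = 4] = (19/36) / (1/4) = 19/9.

19/9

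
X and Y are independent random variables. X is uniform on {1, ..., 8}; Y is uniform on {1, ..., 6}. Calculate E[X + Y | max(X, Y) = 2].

Outcomes with max(X, Y) = 2: (1,2), (2,1), (2,2), each with probability 1/48.
E[X + Y | max(X, Y) = 2] = (3 + 3 + 4) / 3 = 10/3.

10/3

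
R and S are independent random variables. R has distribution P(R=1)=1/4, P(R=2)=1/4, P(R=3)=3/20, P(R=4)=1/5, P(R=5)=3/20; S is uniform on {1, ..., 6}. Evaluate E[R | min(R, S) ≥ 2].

10/3

P(min(R, S) ≥ 2) = 5/8.
Summing R·P(x,y) over outcomes with min(R, S) ≥ 2 gives 25/12.
E[R | min(R, S) ≥ 2] = (25/12) / (5/8) = 10/3.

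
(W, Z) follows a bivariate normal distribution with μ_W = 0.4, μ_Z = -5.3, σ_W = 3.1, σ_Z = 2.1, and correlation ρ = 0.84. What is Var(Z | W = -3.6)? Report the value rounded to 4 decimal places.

For a bivariate normal, Var(Z | W=x) = σ_Z²(1 − ρ²).
Var(Z | W=-3.6) = (2.1)²·(1 − (0.84)²) = 4.41·0.2944 = 1.2983.

1.2983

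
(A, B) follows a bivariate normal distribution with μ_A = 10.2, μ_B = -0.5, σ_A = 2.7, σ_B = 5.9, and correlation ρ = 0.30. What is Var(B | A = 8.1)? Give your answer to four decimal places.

31.6771

The conditional variance in a bivariate normal is σ_B²(1 − ρ²), independent of x.
Var(B | A=8.1) = (5.9)²·(1 − (0.30)²) = 34.81·0.91 = 31.6771.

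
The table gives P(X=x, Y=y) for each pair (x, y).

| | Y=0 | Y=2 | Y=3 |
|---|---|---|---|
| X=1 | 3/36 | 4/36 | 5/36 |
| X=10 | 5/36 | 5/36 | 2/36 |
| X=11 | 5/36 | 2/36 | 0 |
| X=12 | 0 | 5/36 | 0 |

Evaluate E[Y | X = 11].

4/7

P(X = 11) = 7/36.
Σ Y·P over the event = 0·(5/36) + 2·(2/36) = 1/9.
E[Y | X = 11] = (1/9) / (7/36) = 4/7.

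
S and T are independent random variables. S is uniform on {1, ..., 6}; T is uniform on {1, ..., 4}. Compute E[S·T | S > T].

P(S > T) = 7/12.
Summing ST·P(x,y) over outcomes with S > T gives 145/24.
E[S·T | S > T] = (145/24) / (7/12) = 145/14.

145/14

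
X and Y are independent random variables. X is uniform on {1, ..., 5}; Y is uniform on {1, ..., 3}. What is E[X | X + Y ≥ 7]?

14/3

Outcomes with X + Y ≥ 7: (4,3), (5,2), (5,3), each with probability 1/15.
E[X | X + Y ≥ 7] = (4 + 5 + 5) / 3 = 14/3.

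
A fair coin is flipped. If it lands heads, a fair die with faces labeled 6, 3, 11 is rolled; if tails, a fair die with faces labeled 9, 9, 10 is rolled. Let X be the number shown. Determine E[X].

8

E[X | heads] = (6+3+11)/3 = 20/3.
E[X | tails] = (9+9+10)/3 = 28/3.
By the law of total expectation,
E[X] = (1/2)·(20/3) + (1/2)·(28/3) = 8.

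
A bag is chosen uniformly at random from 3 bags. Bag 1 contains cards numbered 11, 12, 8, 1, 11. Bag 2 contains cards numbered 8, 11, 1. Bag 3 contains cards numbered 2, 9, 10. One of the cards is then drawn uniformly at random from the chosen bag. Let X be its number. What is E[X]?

E[X | bag 1] = (11+12+8+1+11)/5 = 43/5.
E[X | bag 2] = (8+11+1)/3 = 20/3.
E[X | bag 3] = (2+9+10)/3 = 7.
By the law of total expectation,
E[X] = (1/3)·(43/5) + (1/3)·(20/3) + (1/3)·(7) = 334/45.

334/45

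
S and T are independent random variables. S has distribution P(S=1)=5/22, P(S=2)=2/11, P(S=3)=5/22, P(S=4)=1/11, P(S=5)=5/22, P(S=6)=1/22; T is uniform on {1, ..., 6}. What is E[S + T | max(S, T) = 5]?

316/41

P(max(S, T) = 5) = 41/132.
Summing (S+T)·P(x,y) over outcomes with max(S, T) = 5 gives 79/33.
E[S + T | max(S, T) = 5] = (79/33) / (41/132) = 316/41.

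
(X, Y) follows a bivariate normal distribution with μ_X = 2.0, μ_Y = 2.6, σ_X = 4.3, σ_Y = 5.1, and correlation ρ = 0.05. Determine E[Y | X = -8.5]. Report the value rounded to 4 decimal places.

1.9773

For a bivariate normal, E[Y | X=x] = μ_Y + ρ·(σ_Y/σ_X)·(x − μ_X).
E[Y | X=-8.5] = 2.6 + (0.05)·(5.1/4.3)·(-8.5 − (2.0)) = 2.6 + (0.059302)·(-10.5) = 1.9773.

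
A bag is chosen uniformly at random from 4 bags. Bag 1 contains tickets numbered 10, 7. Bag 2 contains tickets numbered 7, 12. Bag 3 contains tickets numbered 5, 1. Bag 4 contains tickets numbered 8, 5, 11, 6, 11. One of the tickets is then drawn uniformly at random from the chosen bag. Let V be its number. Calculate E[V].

73/10

E[V | bag 1] = (10+7)/2 = 17/2.
E[V | bag 2] = (7+12)/2 = 19/2.
E[V | bag 3] = (5+1)/2 = 3.
E[V | bag 4] = (8+5+11+6+11)/5 = 41/5.
E[V] = (1/4)·(17/2) + (1/4)·(19/2) + (1/4)·(3) + (1/4)·(41/5) = 73/10.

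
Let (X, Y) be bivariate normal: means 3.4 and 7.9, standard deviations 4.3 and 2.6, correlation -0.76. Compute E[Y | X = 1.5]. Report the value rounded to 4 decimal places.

The regression of Y on X has slope ρ·σ_Y/σ_X and passes through (μ_X, μ_Y).
E[Y | X=1.5] = 7.9 + (-0.76)·(2.6/4.3)·(1.5 − (3.4)) = 7.9 + (-0.45953)·(-1.9) = 8.7731.

8.7731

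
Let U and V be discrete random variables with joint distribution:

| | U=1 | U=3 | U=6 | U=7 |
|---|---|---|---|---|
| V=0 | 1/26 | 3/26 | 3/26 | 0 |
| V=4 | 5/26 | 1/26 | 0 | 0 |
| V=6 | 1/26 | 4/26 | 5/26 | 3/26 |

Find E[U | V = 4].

P(V = 4) = 3/13.
Σ U·P over the event = 1·(5/26) + 3·(1/26) = 4/13.
E[U | V = 4] = (4/13) / (3/13) = 4/3.

4/3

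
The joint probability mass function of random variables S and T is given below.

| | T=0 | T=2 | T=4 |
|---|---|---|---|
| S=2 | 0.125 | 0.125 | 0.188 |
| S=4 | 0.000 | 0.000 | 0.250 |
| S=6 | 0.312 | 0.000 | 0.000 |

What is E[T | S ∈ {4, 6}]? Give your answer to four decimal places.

1.7794

P(S ∈ {4, 6}) = 0.562.
Σ T·P over the event = 4·(0.250) + 0·(0.312) = 1.000.
E[T | S ∈ {4, 6}] = (1.000) / (0.562) = 1.7794.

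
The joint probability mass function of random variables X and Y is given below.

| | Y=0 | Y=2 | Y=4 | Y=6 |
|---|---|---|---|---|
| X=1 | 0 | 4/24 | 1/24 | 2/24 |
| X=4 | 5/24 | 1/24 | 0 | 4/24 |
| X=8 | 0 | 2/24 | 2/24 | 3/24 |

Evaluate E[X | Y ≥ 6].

14/3

P(Y ≥ 6) = 3/8.
Σ X·P over the event = 1·(2/24) + 4·(4/24) + 8·(3/24) = 7/4.
E[X | Y ≥ 6] = (7/4) / (3/8) = 14/3.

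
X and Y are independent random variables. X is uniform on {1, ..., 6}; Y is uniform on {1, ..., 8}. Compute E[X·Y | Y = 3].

P(Y = 3) = 1/8.
Summing XY·P(x,y) over outcomes with Y = 3 gives 21/16.
E[X·Y | Y = 3] = (21/16) / (1/8) = 21/2.

21/2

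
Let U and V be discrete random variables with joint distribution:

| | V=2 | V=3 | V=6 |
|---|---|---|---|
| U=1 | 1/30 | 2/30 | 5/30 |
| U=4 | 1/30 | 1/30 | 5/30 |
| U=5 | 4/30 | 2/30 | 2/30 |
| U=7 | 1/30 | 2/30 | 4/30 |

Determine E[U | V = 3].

30/7

P(V = 3) = 7/30.
Σ U·P over the event = 1·(2/30) + 4·(1/30) + 5·(2/30) + 7·(2/30) = 1.
E[U | V = 3] = (1) / (7/30) = 30/7.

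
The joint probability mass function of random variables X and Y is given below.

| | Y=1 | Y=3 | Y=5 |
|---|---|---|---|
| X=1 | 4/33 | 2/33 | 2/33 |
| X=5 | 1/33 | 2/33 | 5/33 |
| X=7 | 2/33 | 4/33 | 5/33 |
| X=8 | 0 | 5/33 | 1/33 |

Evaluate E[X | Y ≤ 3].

103/20

P(Y ≤ 3) = 20/33.
Σ X·P over the event = 1·(4/33) + 1·(2/33) + 5·(1/33) + 5·(2/33) + 7·(2/33) + 7·(4/33) + 8·(5/33) = 103/33.
E[X | Y ≤ 3] = (103/33) / (20/33) = 103/20.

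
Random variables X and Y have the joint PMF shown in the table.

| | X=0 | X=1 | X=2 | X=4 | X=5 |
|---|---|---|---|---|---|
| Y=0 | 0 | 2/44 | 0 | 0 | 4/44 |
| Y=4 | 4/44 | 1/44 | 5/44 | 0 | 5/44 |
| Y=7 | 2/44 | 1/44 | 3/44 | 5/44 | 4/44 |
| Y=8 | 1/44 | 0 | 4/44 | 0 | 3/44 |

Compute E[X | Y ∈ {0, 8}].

P(Y ∈ {0, 8}) = 7/22.
Σ X·P over the event = 0·(1/44) + 1·(2/44) + 2·(4/44) + 5·(4/44) + 5·(3/44) = 45/44.
E[X | Y ∈ {0, 8}] = (45/44) / (7/22) = 45/14.

45/14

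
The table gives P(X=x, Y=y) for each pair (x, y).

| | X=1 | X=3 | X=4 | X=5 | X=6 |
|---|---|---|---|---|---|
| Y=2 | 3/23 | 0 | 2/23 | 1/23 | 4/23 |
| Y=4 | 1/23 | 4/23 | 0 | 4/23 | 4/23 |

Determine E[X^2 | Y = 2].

P(Y = 2) = 10/23.
Summing X^2·P(X=x,Y=y) over the conditioning event gives 204/23.
E[X^2 | Y = 2] = (204/23) / (10/23) = 102/5.

102/5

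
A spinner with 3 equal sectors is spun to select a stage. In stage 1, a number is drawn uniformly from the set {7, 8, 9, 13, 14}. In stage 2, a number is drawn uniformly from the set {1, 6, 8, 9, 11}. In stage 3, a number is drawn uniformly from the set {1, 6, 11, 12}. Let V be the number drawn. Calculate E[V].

247/30

E[V | stage 1] = (7+8+9+13+14)/5 = 51/5.
E[V | stage 2] = (1+6+8+9+11)/5 = 7.
E[V | stage 3] = (1+6+11+12)/4 = 15/2.
E[V] = (1/3)·(51/5) + (1/3)·(7) + (1/3)·(15/2) = 247/30.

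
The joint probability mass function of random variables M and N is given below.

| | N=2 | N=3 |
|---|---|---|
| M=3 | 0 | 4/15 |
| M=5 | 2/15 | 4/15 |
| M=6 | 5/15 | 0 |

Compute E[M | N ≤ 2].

40/7

P(N ≤ 2) = 7/15.
Σ M·P over the event = 5·(2/15) + 6·(5/15) = 8/3.
E[M | N ≤ 2] = (8/3) / (7/15) = 40/7.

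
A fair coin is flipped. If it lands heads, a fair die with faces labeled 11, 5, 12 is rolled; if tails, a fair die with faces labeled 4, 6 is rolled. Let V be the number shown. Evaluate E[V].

E[V | heads] = (11+5+12)/3 = 28/3.
E[V | tails] = (4+6)/2 = 5.
By the law of total expectation,
E[V] = (1/2)·(28/3) + (1/2)·(5) = 43/6.

43/6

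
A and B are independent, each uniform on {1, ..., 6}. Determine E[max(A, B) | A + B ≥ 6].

67/13

P(A + B ≥ 6) = 13/18.
Summing max(A,B)·P(x,y) over outcomes with A + B ≥ 6 gives 67/18.
E[max(A, B) | A + B ≥ 6] = (67/18) / (13/18) = 67/13.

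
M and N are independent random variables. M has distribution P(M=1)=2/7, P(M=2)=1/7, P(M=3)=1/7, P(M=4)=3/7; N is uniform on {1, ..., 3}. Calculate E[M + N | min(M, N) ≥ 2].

59/10

P(min(M, N) ≥ 2) = 10/21.
Summing (M+N)·P(x,y) over outcomes with min(M, N) ≥ 2 gives 59/21.
E[M + N | min(M, N) ≥ 2] = (59/21) / (10/21) = 59/10.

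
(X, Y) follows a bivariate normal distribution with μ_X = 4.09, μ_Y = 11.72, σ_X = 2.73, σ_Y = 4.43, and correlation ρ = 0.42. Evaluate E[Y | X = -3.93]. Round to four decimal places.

E[Y | X=x] = μ_Y + ρ(σ_Y/σ_X)(x − μ_X) for jointly normal variables.
E[Y | X=-3.93] = 11.72 + (0.42)·(4.43/2.73)·(-3.93 − (4.09)) = 11.72 + (0.681538)·(-8.02) = 6.2541.

6.2541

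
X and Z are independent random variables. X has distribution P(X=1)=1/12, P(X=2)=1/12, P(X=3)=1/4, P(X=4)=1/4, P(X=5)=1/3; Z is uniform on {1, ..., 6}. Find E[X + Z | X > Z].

51/8

P(X > Z) = 4/9.
Summing (X+Z)·P(x,y) over outcomes with X > Z gives 17/6.
E[X + Z | X > Z] = (17/6) / (4/9) = 51/8.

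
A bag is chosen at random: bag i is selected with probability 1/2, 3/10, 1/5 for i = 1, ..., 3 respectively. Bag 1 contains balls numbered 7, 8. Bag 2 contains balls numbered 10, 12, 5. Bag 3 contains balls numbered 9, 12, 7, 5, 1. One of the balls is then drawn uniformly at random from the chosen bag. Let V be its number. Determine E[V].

E[V | bag 1] = (7+8)/2 = 15/2.
E[V | bag 2] = (10+12+5)/3 = 9.
E[V | bag 3] = (9+12+7+5+1)/5 = 34/5.
By the law of total expectation,
E[V] = (1/2)·(15/2) + (3/10)·(9) + (1/5)·(34/5) = 781/100.

781/100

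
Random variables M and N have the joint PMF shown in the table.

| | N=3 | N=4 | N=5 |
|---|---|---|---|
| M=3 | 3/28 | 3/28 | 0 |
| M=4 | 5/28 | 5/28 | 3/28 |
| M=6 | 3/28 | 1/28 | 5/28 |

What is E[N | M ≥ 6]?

38/9

P(M ≥ 6) = 9/28.
Σ N·P over the event = 3·(3/28) + 4·(1/28) + 5·(5/28) = 19/14.
E[N | M ≥ 6] = (19/14) / (9/28) = 38/9.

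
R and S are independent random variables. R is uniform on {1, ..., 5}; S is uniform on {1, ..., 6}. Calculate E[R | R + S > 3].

P(R + S > 3) = 9/10.
Summing R·P(x,y) over outcomes with R + S > 3 gives 43/15.
E[R | R + S > 3] = (43/15) / (9/10) = 86/27.

86/27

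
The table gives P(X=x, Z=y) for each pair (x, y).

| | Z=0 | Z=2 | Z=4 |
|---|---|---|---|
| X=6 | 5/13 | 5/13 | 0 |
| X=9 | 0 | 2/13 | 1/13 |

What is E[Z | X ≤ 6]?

P(X ≤ 6) = 10/13.
Σ Z·P over the event = 0·(5/13) + 2·(5/13) = 10/13.
E[Z | X ≤ 6] = (10/13) / (10/13) = 1.

1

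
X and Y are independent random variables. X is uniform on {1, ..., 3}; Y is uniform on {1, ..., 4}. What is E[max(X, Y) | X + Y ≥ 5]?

7/2

Outcomes with X + Y ≥ 5: (1,4), (2,3), (2,4), (3,2), (3,3), (3,4), each with probability 1/12.
E[max(X, Y) | X + Y ≥ 5] = (4 + 3 + 4 + 3 + 3 + 4) / 6 = 7/2.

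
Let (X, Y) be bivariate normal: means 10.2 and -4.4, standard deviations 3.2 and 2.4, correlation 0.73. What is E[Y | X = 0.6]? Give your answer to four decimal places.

The regression of Y on X has slope ρ·σ_Y/σ_X and passes through (μ_X, μ_Y).
E[Y | X=0.6] = -4.4 + (0.73)·(2.4/3.2)·(0.6 − (10.2)) = -4.4 + (0.5475)·(-9.6) = -9.6560.

-9.6560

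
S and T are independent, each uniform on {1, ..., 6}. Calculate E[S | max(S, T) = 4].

22/7

Outcomes with max(S, T) = 4: (1,4), (2,4), (3,4), (4,1), (4,2), (4,3), (4,4), each with probability 1/36.
E[S | max(S, T) = 4] = (1 + 2 + 3 + 4 + 4 + 4 + 4) / 7 = 22/7.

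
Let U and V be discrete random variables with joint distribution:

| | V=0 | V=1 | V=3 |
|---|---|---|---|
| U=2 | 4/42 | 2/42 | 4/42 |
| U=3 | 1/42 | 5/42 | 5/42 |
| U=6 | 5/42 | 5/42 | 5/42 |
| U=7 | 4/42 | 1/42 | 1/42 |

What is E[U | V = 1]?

56/13

P(V = 1) = 13/42.
Σ U·P over the event = 2·(2/42) + 3·(5/42) + 6·(5/42) + 7·(1/42) = 4/3.
E[U | V = 1] = (4/3) / (13/42) = 56/13.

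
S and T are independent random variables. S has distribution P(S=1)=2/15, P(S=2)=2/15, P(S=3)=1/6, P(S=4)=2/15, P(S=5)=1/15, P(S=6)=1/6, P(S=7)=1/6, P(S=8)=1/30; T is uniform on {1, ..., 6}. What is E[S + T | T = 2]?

P(T = 2) = 1/6.
Summing (S+T)·P(x,y) over outcomes with T = 2 gives 31/30.
E[S + T | T = 2] = (31/30) / (1/6) = 31/5.

31/5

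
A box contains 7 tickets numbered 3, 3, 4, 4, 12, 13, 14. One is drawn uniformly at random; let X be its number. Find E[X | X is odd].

19/3

P(X is odd) = 3/7.
Σ over the event: 3·2/7 + 13·1/7 = 19/7.
E[X | X is odd] = (19/7) / (3/7) = 19/3.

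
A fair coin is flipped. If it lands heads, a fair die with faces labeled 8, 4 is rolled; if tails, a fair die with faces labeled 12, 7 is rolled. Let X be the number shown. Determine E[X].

31/4

E[X | heads] = (8+4)/2 = 6.
E[X | tails] = (12+7)/2 = 19/2.
E[X] = (1/2)·(6) + (1/2)·(19/2) = 31/4.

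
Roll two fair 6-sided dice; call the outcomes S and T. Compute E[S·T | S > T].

P(S > T) = 5/12.
Summing ST·P(x,y) over outcomes with S > T gives 175/36.
E[S·T | S > T] = (175/36) / (5/12) = 35/3.

35/3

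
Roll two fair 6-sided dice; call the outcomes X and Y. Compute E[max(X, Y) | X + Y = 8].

26/5

P(X + Y = 8) = 5/36.
Summing max(X,Y)·P(x,y) over outcomes with X + Y = 8 gives 13/18.
E[max(X, Y) | X + Y = 8] = (13/18) / (5/36) = 26/5.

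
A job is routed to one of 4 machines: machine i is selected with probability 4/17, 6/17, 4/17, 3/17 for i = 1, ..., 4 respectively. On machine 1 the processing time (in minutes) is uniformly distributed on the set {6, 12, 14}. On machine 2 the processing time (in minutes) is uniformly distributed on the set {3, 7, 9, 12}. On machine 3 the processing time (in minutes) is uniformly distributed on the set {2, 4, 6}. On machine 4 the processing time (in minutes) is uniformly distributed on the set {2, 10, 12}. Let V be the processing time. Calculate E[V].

775/102

E[V | machine 1] = (6+12+14)/3 = 32/3.
E[V | machine 2] = (3+7+9+12)/4 = 31/4.
E[V | machine 3] = (2+4+6)/3 = 4.
E[V | machine 4] = (2+10+12)/3 = 8.
By the law of total expectation,
E[V] = (4/17)·(32/3) + (6/17)·(31/4) + (4/17)·(4) + (3/17)·(8) = 775/102.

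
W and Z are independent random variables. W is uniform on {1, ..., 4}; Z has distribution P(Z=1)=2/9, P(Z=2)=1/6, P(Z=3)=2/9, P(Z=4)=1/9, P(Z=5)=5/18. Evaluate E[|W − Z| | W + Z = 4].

16/11

P(W + Z = 4) = 11/72.
Summing |W−Z|·P(x,y) over outcomes with W + Z = 4 gives 2/9.
E[|W − Z| | W + Z = 4] = (2/9) / (11/72) = 16/11.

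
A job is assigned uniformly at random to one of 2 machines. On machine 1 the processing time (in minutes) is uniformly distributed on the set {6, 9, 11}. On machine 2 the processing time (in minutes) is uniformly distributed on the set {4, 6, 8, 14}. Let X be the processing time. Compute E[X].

E[X | machine 1] = (6+9+11)/3 = 26/3.
E[X | machine 2] = (4+6+8+14)/4 = 8.
E[X] = (1/2)·(26/3) + (1/2)·(8) = 25/3.

25/3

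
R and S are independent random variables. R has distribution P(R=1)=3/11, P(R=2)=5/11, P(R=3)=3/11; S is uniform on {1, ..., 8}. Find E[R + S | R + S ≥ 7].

P(R + S ≥ 7) = 1/2.
Summing (R+S)·P(x,y) over outcomes with R + S ≥ 7 gives 377/88.
E[R + S | R + S ≥ 7] = (377/88) / (1/2) = 377/44.

377/44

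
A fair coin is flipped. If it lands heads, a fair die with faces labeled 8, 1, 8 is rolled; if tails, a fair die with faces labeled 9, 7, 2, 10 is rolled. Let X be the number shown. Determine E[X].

E[X | heads] = (8+1+8)/3 = 17/3.
E[X | tails] = (9+7+2+10)/4 = 7.
E[X] = (1/2)·(17/3) + (1/2)·(7) = 19/3.

19/3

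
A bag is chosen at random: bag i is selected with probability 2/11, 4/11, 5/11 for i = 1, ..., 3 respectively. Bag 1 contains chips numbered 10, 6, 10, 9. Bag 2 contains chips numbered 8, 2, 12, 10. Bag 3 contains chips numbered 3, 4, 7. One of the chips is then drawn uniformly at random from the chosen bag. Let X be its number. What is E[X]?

E[X | bag 1] = (10+6+10+9)/4 = 35/4.
E[X | bag 2] = (8+2+12+10)/4 = 8.
E[X | bag 3] = (3+4+7)/3 = 14/3.
E[X] = (2/11)·(35/4) + (4/11)·(8) + (5/11)·(14/3) = 437/66.

437/66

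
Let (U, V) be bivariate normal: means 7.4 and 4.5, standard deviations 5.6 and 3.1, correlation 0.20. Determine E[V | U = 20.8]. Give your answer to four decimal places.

E[V | U=x] = μ_V + ρ(σ_V/σ_U)(x − μ_U) for jointly normal variables.
E[V | U=20.8] = 4.5 + (0.20)·(3.1/5.6)·(20.8 − (7.4)) = 4.5 + (0.110714)·(13.4) = 5.9836.

5.9836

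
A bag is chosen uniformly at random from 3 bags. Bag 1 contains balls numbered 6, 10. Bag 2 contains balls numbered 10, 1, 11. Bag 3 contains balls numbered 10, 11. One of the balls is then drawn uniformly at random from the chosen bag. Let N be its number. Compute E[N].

E[N | bag 1] = (6+10)/2 = 8.
E[N | bag 2] = (10+1+11)/3 = 22/3.
E[N | bag 3] = (10+11)/2 = 21/2.
E[N] = (1/3)·(8) + (1/3)·(22/3) + (1/3)·(21/2) = 155/18.

155/18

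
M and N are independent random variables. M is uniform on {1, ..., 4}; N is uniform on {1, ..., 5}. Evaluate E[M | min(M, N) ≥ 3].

7/2

Outcomes with min(M, N) ≥ 3: (3,3), (3,4), (3,5), (4,3), (4,4), (4,5), each with probability 1/20.
E[M | min(M, N) ≥ 3] = (3 + 3 + 3 + 4 + 4 + 4) / 6 = 7/2.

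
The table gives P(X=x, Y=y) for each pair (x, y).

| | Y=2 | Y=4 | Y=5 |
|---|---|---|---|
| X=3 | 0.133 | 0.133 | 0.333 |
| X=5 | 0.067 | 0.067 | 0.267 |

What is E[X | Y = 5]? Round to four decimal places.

P(Y = 5) = 0.600.
Summing X·P(X=x,Y=y) over the conditioning event gives 2.334.
E[X | Y = 5] = (2.334) / (0.600) = 3.8900.

3.8900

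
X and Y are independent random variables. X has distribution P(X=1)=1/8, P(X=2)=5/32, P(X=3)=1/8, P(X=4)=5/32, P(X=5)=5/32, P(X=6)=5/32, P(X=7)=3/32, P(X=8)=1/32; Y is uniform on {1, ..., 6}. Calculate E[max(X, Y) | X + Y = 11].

P(X + Y = 11) = 7/96.
Summing max(X,Y)·P(x,y) over outcomes with X + Y = 11 gives 89/192.
E[max(X, Y) | X + Y = 11] = (89/192) / (7/96) = 89/14.

89/14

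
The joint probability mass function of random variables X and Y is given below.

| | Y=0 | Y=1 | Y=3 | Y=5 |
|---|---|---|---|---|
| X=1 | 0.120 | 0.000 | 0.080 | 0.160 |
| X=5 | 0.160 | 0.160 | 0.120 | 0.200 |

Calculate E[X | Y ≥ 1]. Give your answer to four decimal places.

3.6667

P(Y ≥ 1) = 0.720.
Σ X·P over the event = 1·(0.080) + 1·(0.160) + 5·(0.160) + 5·(0.120) + 5·(0.200) = 2.640.
E[X | Y ≥ 1] = (2.640) / (0.720) = 3.6667.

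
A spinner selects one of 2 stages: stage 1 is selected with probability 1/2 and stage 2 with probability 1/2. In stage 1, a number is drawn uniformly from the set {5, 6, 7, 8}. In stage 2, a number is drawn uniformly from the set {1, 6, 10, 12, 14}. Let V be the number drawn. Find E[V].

E[V | stage 1] = (5+6+7+8)/4 = 13/2.
E[V | stage 2] = (1+6+10+12+14)/5 = 43/5.
E[V] = (1/2)·(13/2) + (1/2)·(43/5) = 151/20.

151/20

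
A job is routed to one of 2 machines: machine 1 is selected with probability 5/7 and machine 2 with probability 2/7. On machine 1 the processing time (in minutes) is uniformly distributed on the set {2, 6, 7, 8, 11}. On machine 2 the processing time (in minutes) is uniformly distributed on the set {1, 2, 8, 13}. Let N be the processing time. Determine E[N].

46/7

E[N | machine 1] = (2+6+7+8+11)/5 = 34/5.
E[N | machine 2] = (1+2+8+13)/4 = 6.
E[N] = (5/7)·(34/5) + (2/7)·(6) = 46/7.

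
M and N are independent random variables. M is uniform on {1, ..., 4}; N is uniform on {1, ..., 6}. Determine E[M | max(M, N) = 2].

5/3

Outcomes with max(M, N) = 2: (1,2), (2,1), (2,2), each with probability 1/24.
E[M | max(M, N) = 2] = (1 + 2 + 2) / 3 = 5/3.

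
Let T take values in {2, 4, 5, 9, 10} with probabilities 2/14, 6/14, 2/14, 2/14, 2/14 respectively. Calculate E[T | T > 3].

P(T > 3) = 6/7.
Σ over the event: 4·3/7 + 5·1/7 + 9·1/7 + 10·1/7 = 36/7.
E[T | T > 3] = (36/7) / (6/7) = 6.

6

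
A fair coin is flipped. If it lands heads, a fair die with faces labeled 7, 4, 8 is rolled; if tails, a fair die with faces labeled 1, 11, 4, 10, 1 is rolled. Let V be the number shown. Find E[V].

88/15

E[V | heads] = (7+4+8)/3 = 19/3.
E[V | tails] = (1+11+4+10+1)/5 = 27/5.
By the law of total expectation,
E[V] = (1/2)·(19/3) + (1/2)·(27/5) = 88/15.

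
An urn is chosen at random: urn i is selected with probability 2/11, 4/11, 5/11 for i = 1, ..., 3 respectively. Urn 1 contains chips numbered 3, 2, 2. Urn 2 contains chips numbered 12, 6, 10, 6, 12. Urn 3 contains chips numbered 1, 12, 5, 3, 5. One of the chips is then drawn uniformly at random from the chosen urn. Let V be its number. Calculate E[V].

E[V | urn 1] = (3+2+2)/3 = 7/3.
E[V | urn 2] = (12+6+10+6+12)/5 = 46/5.
E[V | urn 3] = (1+12+5+3+5)/5 = 26/5.
By the law of total expectation,
E[V] = (2/11)·(7/3) + (4/11)·(46/5) + (5/11)·(26/5) = 92/15.

92/15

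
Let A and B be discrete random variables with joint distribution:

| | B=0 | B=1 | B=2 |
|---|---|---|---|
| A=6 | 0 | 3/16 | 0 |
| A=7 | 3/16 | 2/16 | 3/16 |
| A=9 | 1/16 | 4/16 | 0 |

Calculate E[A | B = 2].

P(B = 2) = 3/16.
Σ A·P over the event = 7·(3/16) = 21/16.
E[A | B = 2] = (21/16) / (3/16) = 7.

7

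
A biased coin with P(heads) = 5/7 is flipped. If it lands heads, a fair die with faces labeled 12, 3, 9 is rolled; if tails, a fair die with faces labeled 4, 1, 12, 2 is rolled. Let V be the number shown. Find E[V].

99/14

E[V | heads] = (12+3+9)/3 = 8.
E[V | tails] = (4+1+12+2)/4 = 19/4.
By the law of total expectation,
E[V] = (5/7)·(8) + (2/7)·(19/4) = 99/14.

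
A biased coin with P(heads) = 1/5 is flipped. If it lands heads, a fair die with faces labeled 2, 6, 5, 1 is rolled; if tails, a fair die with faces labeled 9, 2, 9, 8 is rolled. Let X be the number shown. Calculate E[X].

E[X | heads] = (2+6+5+1)/4 = 7/2.
E[X | tails] = (9+2+9+8)/4 = 7.
By the law of total expectation,
E[X] = (1/5)·(7/2) + (4/5)·(7) = 63/10.

63/10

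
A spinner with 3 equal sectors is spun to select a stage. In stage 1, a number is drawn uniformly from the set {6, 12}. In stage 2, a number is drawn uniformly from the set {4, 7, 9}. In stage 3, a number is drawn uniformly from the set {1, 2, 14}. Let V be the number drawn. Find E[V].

64/9

E[V | stage 1] = (6+12)/2 = 9.
E[V | stage 2] = (4+7+9)/3 = 20/3.
E[V | stage 3] = (1+2+14)/3 = 17/3.
E[V] = (1/3)·(9) + (1/3)·(20/3) + (1/3)·(17/3) = 64/9.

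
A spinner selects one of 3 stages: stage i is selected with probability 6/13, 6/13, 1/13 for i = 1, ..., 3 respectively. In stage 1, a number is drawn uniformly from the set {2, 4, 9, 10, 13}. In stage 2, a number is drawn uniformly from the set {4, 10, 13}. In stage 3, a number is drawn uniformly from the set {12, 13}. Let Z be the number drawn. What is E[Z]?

E[Z | stage 1] = (2+4+9+10+13)/5 = 38/5.
E[Z | stage 2] = (4+10+13)/3 = 9.
E[Z | stage 3] = (12+13)/2 = 25/2.
E[Z] = (6/13)·(38/5) + (6/13)·(9) + (1/13)·(25/2) = 1121/130.

1121/130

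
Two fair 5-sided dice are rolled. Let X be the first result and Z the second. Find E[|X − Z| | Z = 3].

Outcomes with Z = 3: (1,3), (2,3), (3,3), (4,3), (5,3), each with probability 1/25.
E[|X − Z| | Z = 3] = (2 + 1 + 0 + 1 + 2) / 5 = 6/5.

6/5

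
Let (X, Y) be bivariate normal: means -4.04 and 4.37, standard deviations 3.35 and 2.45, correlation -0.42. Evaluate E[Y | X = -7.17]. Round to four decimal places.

5.3314

For a bivariate normal, E[Y | X=x] = μ_Y + ρ·(σ_Y/σ_X)·(x − μ_X).
E[Y | X=-7.17] = 4.37 + (-0.42)·(2.45/3.35)·(-7.17 − (-4.04)) = 4.37 + (-0.30716)·(-3.13) = 5.3314.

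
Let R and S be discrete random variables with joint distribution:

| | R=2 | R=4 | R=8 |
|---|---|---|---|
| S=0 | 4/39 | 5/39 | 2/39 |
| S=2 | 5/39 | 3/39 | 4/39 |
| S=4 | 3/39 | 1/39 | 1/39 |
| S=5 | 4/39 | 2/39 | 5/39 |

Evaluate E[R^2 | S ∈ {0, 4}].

P(S ∈ {0, 4}) = 16/39.
Σ R^2·P over the event = 4·(4/39) + 4·(3/39) + 16·(5/39) + 16·(1/39) + 64·(2/39) + 64·(1/39) = 316/39.
E[R^2 | S ∈ {0, 4}] = (316/39) / (16/39) = 79/4.

79/4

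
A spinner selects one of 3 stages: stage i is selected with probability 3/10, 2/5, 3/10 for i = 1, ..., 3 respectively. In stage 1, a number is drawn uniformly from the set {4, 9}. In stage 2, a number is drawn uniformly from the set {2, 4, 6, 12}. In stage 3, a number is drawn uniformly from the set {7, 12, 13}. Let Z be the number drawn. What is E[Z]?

151/20

E[Z | stage 1] = (4+9)/2 = 13/2.
E[Z | stage 2] = (2+4+6+12)/4 = 6.
E[Z | stage 3] = (7+12+13)/3 = 32/3.
E[Z] = (3/10)·(13/2) + (2/5)·(6) + (3/10)·(32/3) = 151/20.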